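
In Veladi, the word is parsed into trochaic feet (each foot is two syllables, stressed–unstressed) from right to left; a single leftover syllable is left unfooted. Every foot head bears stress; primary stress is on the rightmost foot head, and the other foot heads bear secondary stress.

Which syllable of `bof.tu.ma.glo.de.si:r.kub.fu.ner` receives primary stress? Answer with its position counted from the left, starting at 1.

8

Parse right to left into trochaic (ˈσσ) feet: bof (ˈtu.ma) (ˈglo.de) (ˈsi:r.kub) (ˈfu.ner). Syllable 1 is left unfooted.
Foot heads (stressed positions): 2, 4, 6, 8.
End Rule Rightmost: primary stress on the rightmost head = syllable 8.
Primary stress: syllable 8 → bof.tu.ma.glo.de.si:r.kub.ˈfu.ner.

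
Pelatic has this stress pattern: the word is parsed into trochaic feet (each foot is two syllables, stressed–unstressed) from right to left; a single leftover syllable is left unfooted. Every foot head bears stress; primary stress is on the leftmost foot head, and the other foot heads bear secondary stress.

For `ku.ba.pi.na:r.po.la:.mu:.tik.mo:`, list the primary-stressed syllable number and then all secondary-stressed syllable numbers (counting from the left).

primary 2, secondary 4, 6, 8

Parse right to left into trochaic (ˈσσ) feet: ku (ˈba.pi) (ˈna:r.po) (ˈla:.mu:) (ˈtik.mo:). Syllable 1 is left unfooted.
Foot heads (stressed positions): 2, 4, 6, 8.
End Rule Leftmost: primary stress on the leftmost head = syllable 2.
Secondary stress on 4, 6, 8: ku.ˈba.pi.ˌna:r.po.ˌla:.mu:.ˌtik.mo:.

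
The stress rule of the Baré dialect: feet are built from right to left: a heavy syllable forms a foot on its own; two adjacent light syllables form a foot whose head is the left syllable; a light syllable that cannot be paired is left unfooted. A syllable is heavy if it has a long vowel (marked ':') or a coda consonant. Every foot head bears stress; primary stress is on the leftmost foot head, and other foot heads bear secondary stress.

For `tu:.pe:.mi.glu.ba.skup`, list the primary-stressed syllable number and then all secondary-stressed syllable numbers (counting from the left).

Weights: 1 tu: H, 2 pe: H, 3 mi L, 4 glu L, 5 ba L, 6 skup H.
Parse right to left (heavy = foot alone; LL = one foot; stranded L unfooted): (ˈtu:) (ˈpe:) mi (ˈglu.ba) (ˈskup).
Foot heads: 1, 2, 4, 6.
Primary stress on the leftmost head = syllable 1.
Secondary stress on 2, 4, 6: ˈtu:.ˌpe:.mi.ˌglu.ba.ˌskup.

primary 1, secondary 2, 4, 6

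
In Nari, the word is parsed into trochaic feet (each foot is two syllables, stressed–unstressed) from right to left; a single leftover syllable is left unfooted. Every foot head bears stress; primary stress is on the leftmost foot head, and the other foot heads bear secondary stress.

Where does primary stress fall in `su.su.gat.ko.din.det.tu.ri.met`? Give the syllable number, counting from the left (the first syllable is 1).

2

Parse right to left into trochaic (ˈσσ) feet: su (ˈsu.gat) (ˈko.din) (ˈdet.tu) (ˈri.met). Syllable 1 is left unfooted.
Foot heads (stressed positions): 2, 4, 6, 8.
End Rule Leftmost: primary stress on the leftmost head = syllable 2.
Primary stress: syllable 2 → su.ˈsu.gat.ko.din.det.tu.ri.met.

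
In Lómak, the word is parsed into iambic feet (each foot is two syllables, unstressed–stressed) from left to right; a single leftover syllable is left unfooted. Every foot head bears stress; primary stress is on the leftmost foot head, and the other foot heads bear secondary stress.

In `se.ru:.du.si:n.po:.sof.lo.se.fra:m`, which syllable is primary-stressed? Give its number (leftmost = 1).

2

Parse left to right into iambic (σˈσ) feet: (se.ˈru:) (du.ˈsi:n) (po:.ˈsof) (lo.ˈse) fra:m. Syllable 9 is left unfooted.
Foot heads (stressed positions): 2, 4, 6, 8.
End Rule Leftmost: primary stress on the leftmost head = syllable 2.
Primary stress: syllable 2 → se.ˈru:.du.si:n.po:.sof.lo.se.fra:m.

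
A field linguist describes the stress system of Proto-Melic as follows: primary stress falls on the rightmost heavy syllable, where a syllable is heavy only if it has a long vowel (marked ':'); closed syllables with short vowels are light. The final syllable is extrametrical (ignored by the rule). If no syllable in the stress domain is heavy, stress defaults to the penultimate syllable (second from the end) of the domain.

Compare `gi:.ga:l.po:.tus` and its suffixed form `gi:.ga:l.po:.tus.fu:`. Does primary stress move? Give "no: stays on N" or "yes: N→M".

Base `gi:.ga:l.po:.tus` (4 syllables):
  The final syllable (4, tus) is extrametrical; the stress domain is syllables 1–3.
  Weights: 1 gi: H, 2 ga:l H, 3 po: H.
  Heavy syllables in the domain: 1, 2, 3. The rightmost is syllable 3 (po:).
  → primary stress on syllable 3.
Suffixed `gi:.ga:l.po:.tus.fu:` (5 syllables):
  The final syllable (5, fu:) is extrametrical; the stress domain is syllables 1–4.
  Weights: 1 gi: H, 2 ga:l H, 3 po: H, 4 tus L.
  Heavy syllables in the domain: 1, 2, 3. The rightmost is syllable 3 (po:).
  → primary stress on syllable 3.

no: stays on 3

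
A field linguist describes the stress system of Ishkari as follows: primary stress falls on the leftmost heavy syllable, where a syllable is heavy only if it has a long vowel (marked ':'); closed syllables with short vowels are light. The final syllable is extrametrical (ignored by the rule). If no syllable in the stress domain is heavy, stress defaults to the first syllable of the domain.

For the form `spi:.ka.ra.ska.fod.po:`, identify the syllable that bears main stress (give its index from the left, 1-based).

The final syllable (6, po:) is extrametrical; the stress domain is syllables 1–5.
Weights: 1 spi: H, 2 ka L, 3 ra L, 4 ska L, 5 fod L.
Heavy syllables in the domain: 1. The leftmost is syllable 1 (spi:).
Primary stress: syllable 1 → ˈspi:.ka.ra.ska.fod.po:.

1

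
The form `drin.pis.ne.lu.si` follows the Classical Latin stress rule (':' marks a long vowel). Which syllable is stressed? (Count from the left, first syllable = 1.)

3

Classical Latin: stress the penult if heavy (long vowel or closed), else the antepenult.
Weights: 3 ne L, 4 lu L, 5 si L.
The penult (syllable 4, lu) is light, so stress falls on the antepenult (syllable 3, ne).
Stress on syllable 3: drin.pis.ˈne.lu.si.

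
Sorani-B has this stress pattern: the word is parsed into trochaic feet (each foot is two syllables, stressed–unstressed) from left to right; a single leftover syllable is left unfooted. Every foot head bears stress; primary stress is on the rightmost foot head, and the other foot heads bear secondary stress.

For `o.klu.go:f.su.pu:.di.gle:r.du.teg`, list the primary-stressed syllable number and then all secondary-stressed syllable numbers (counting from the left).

Parse left to right into trochaic (ˈσσ) feet: (ˈo.klu) (ˈgo:f.su) (ˈpu:.di) (ˈgle:r.du) teg. Syllable 9 is left unfooted.
Foot heads (stressed positions): 1, 3, 5, 7.
End Rule Rightmost: primary stress on the rightmost head = syllable 7.
Secondary stress on 1, 3, 5: ˌo.klu.ˌgo:f.su.ˌpu:.di.ˈgle:r.du.teg.

primary 7, secondary 1, 3, 5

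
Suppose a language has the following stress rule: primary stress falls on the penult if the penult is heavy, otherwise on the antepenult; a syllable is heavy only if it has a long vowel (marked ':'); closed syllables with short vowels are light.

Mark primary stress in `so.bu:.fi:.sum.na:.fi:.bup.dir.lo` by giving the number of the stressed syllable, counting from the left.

7

Weights: 7 bup L, 8 dir L, 9 lo L.
The penult (syllable 8, dir) is light, so stress falls on the antepenult (syllable 7, bup).
Primary stress: syllable 7 → so.bu:.fi:.sum.na:.fi:.ˈbup.dir.lo.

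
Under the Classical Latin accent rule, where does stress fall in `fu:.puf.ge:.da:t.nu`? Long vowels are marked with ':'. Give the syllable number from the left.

Classical Latin: stress the penult if heavy (long vowel or closed), else the antepenult.
Weights: 3 ge: H, 4 da:t H, 5 nu L.
The penult (syllable 4, da:t) is heavy, so it takes stress.
Stress on syllable 4: fu:.puf.ge:.ˈda:t.nu.

4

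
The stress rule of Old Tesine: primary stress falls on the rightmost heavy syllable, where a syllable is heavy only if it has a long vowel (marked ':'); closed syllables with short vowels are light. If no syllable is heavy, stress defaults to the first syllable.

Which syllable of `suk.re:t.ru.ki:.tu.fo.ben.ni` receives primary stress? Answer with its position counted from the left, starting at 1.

4

Weights: 1 suk L, 2 re:t H, 3 ru L, 4 ki: H, 5 tu L, 6 fo L, 7 ben L, 8 ni L.
Heavy syllables in the domain: 2, 4. The rightmost is syllable 4 (ki:).
Primary stress: syllable 4 → suk.re:t.ru.ˈki:.tu.fo.ben.ni.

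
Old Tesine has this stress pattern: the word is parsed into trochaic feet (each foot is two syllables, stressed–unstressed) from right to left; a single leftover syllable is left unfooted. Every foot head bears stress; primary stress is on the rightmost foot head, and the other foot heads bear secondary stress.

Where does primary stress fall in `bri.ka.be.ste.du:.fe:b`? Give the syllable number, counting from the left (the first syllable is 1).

Parse right to left into trochaic (ˈσσ) feet: (ˈbri.ka) (ˈbe.ste) (ˈdu:.fe:b).
Foot heads (stressed positions): 1, 3, 5.
End Rule Rightmost: primary stress on the rightmost head = syllable 5.
Primary stress: syllable 5 → bri.ka.be.ste.ˈdu:.fe:b.

5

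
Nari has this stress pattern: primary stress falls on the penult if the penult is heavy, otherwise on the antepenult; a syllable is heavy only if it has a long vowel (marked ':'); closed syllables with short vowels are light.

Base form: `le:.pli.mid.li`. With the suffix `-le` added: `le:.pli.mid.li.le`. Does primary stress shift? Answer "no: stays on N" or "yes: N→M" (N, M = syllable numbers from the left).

Base `le:.pli.mid.li` (4 syllables):
  Weights: 2 pli L, 3 mid L, 4 li L.
  The penult (syllable 3, mid) is light, so stress falls on the antepenult (syllable 2, pli).
  → primary stress on syllable 2.
Suffixed `le:.pli.mid.li.le` (5 syllables):
  Weights: 3 mid L, 4 li L, 5 le L.
  The penult (syllable 4, li) is light, so stress falls on the antepenult (syllable 3, mid).
  → primary stress on syllable 3.

yes: 2→3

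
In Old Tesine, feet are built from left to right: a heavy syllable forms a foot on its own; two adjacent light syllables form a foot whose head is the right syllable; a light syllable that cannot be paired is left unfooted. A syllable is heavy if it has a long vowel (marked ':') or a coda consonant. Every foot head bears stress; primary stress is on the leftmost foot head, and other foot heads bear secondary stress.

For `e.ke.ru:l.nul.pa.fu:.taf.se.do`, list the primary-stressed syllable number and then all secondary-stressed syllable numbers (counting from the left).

Weights: 1 e L, 2 ke L, 3 ru:l H, 4 nul H, 5 pa L, 6 fu: H, 7 taf H, 8 se L, 9 do L.
Parse left to right (heavy = foot alone; LL = one foot; stranded L unfooted): (e.ˈke) (ˈru:l) (ˈnul) pa (ˈfu:) (ˈtaf) (se.ˈdo).
Foot heads: 2, 3, 4, 6, 7, 9.
Primary stress on the leftmost head = syllable 2.
Secondary stress on 3, 4, 6, 7, 9: e.ˈke.ˌru:l.ˌnul.pa.ˌfu:.ˌtaf.se.ˌdo.

primary 2, secondary 3, 4, 6, 7, 9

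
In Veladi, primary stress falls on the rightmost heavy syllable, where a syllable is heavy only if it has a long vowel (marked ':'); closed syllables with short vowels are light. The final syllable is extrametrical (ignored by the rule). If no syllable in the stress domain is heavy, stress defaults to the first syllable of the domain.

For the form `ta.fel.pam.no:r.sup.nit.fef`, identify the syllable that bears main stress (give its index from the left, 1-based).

4

The final syllable (7, fef) is extrametrical; the stress domain is syllables 1–6.
Weights: 1 ta L, 2 fel L, 3 pam L, 4 no:r H, 5 sup L, 6 nit L.
Heavy syllables in the domain: 4. The rightmost is syllable 4 (no:r).
Primary stress: syllable 4 → ta.fel.pam.ˈno:r.sup.nit.fef.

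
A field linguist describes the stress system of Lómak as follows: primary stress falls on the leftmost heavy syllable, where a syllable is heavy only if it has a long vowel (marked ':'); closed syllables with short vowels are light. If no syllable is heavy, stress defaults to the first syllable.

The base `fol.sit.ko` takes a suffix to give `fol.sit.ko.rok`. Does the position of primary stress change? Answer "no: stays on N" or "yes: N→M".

Base `fol.sit.ko` (3 syllables):
  Weights: 1 fol L, 2 sit L, 3 ko L.
  No heavy syllable in the domain; default to the first syllable = syllable 1.
  → primary stress on syllable 1.
Suffixed `fol.sit.ko.rok` (4 syllables):
  Weights: 1 fol L, 2 sit L, 3 ko L, 4 rok L.
  No heavy syllable in the domain; default to the first syllable = syllable 1.
  → primary stress on syllable 1.

no: stays on 1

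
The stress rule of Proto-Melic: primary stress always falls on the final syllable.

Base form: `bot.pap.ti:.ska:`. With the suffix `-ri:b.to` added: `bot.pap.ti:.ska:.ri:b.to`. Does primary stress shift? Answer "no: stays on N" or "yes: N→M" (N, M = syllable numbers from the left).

yes: 4→6

Base `bot.pap.ti:.ska:` (4 syllables):
  The word has 4 syllables; the final syllable is syllable 4 (ska:).
  → primary stress on syllable 4.
Suffixed `bot.pap.ti:.ska:.ri:b.to` (6 syllables):
  The word has 6 syllables; the final syllable is syllable 6 (to).
  → primary stress on syllable 6.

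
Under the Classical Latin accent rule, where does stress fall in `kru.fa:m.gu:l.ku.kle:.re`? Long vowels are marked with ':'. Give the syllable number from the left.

Classical Latin: stress the penult if heavy (long vowel or closed), else the antepenult.
Weights: 4 ku L, 5 kle: H, 6 re L.
The penult (syllable 5, kle:) is heavy, so it takes stress.
Stress on syllable 5: kru.fa:m.gu:l.ku.ˈkle:.re.

5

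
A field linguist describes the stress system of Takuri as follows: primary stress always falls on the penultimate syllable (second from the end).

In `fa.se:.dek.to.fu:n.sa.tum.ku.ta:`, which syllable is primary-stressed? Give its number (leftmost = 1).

The word has 9 syllables; the penultimate syllable (second from the end) is syllable 8 (ku).
Primary stress: syllable 8 → fa.se:.dek.to.fu:n.sa.tum.ˈku.ta:.

8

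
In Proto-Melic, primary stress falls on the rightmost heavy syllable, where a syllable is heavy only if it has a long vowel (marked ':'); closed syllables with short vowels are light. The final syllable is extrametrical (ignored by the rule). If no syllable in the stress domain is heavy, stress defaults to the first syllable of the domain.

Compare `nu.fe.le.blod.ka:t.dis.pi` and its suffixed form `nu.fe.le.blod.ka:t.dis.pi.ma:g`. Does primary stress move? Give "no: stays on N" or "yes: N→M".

Base `nu.fe.le.blod.ka:t.dis.pi` (7 syllables):
  The final syllable (7, pi) is extrametrical; the stress domain is syllables 1–6.
  Weights: 1 nu L, 2 fe L, 3 le L, 4 blod L, 5 ka:t H, 6 dis L.
  Heavy syllables in the domain: 5. The rightmost is syllable 5 (ka:t).
  → primary stress on syllable 5.
Suffixed `nu.fe.le.blod.ka:t.dis.pi.ma:g` (8 syllables):
  The final syllable (8, ma:g) is extrametrical; the stress domain is syllables 1–7.
  Weights: 1 nu L, 2 fe L, 3 le L, 4 blod L, 5 ka:t H, 6 dis L, 7 pi L.
  Heavy syllables in the domain: 5. The rightmost is syllable 5 (ka:t).
  → primary stress on syllable 5.

no: stays on 5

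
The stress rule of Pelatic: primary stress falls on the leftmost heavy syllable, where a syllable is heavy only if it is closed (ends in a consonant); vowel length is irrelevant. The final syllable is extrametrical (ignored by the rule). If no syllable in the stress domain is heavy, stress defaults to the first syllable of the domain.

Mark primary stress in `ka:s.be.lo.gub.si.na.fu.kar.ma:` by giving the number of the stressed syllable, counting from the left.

The final syllable (9, ma:) is extrametrical; the stress domain is syllables 1–8.
Weights: 1 ka:s H, 2 be L, 3 lo L, 4 gub H, 5 si L, 6 na L, 7 fu L, 8 kar H.
Heavy syllables in the domain: 1, 4, 8. The leftmost is syllable 1 (ka:s).
Primary stress: syllable 1 → ˈka:s.be.lo.gub.si.na.fu.kar.ma:.

1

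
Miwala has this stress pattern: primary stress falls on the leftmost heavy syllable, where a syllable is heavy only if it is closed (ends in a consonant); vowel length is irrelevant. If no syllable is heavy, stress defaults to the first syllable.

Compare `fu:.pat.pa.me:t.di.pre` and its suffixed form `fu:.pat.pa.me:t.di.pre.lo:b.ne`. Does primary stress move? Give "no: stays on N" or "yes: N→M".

Base `fu:.pat.pa.me:t.di.pre` (6 syllables):
  Weights: 1 fu: L, 2 pat H, 3 pa L, 4 me:t H, 5 di L, 6 pre L.
  Heavy syllables in the domain: 2, 4. The leftmost is syllable 2 (pat).
  → primary stress on syllable 2.
Suffixed `fu:.pat.pa.me:t.di.pre.lo:b.ne` (8 syllables):
  Weights: 1 fu: L, 2 pat H, 3 pa L, 4 me:t H, 5 di L, 6 pre L, 7 lo:b H, 8 ne L.
  Heavy syllables in the domain: 2, 4, 7. The leftmost is syllable 2 (pat).
  → primary stress on syllable 2.

no: stays on 2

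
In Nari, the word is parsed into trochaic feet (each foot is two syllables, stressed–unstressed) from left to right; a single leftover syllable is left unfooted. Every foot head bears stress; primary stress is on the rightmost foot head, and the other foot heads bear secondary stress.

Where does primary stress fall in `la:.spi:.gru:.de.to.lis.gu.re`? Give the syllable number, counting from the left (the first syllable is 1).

Parse left to right into trochaic (ˈσσ) feet: (ˈla:.spi:) (ˈgru:.de) (ˈto.lis) (ˈgu.re).
Foot heads (stressed positions): 1, 3, 5, 7.
End Rule Rightmost: primary stress on the rightmost head = syllable 7.
Primary stress: syllable 7 → la:.spi:.gru:.de.to.lis.ˈgu.re.

7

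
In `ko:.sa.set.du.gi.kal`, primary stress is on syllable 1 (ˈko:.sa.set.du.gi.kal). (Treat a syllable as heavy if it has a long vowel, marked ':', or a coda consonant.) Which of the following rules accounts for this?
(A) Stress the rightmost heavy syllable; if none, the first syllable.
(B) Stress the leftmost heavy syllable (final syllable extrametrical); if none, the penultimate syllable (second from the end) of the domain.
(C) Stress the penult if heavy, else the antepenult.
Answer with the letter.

Rule A → syllable 6 (observed: 1).
Rule B → syllable 1 ✓.
Rule C → syllable 4 (observed: 1).

B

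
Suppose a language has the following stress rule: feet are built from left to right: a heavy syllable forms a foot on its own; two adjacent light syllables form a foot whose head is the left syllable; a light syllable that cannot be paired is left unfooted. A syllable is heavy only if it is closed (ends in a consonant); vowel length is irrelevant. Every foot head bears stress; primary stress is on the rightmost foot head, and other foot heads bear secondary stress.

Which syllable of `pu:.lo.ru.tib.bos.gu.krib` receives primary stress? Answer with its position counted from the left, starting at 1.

Weights: 1 pu: L, 2 lo L, 3 ru L, 4 tib H, 5 bos H, 6 gu L, 7 krib H.
Parse left to right (heavy = foot alone; LL = one foot; stranded L unfooted): (ˈpu:.lo) ru (ˈtib) (ˈbos) gu (ˈkrib).
Foot heads: 1, 4, 5, 7.
Primary stress on the rightmost head = syllable 7.
Primary stress: syllable 7 → pu:.lo.ru.tib.bos.gu.ˈkrib.

7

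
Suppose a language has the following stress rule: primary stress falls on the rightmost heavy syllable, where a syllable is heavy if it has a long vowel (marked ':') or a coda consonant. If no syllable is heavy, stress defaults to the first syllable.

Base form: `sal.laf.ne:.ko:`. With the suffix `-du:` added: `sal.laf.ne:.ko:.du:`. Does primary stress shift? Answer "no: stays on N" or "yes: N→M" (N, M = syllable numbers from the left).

Base `sal.laf.ne:.ko:` (4 syllables):
  Weights: 1 sal H, 2 laf H, 3 ne: H, 4 ko: H.
  Heavy syllables in the domain: 1, 2, 3, 4. The rightmost is syllable 4 (ko:).
  → primary stress on syllable 4.
Suffixed `sal.laf.ne:.ko:.du:` (5 syllables):
  Weights: 1 sal H, 2 laf H, 3 ne: H, 4 ko: H, 5 du: H.
  Heavy syllables in the domain: 1, 2, 3, 4, 5. The rightmost is syllable 5 (du:).
  → primary stress on syllable 5.

yes: 4→5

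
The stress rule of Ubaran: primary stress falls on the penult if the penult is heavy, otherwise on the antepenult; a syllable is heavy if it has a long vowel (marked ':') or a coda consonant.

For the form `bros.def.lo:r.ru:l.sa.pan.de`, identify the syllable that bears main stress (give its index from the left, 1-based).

Weights: 5 sa L, 6 pan H, 7 de L.
The penult (syllable 6, pan) is heavy, so it takes stress.
Primary stress: syllable 6 → bros.def.lo:r.ru:l.sa.ˈpan.de.

6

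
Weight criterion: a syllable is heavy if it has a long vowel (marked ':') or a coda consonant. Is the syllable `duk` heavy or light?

`duk`: short vowel, closed (coda /k/). Closed → heavy.

heavy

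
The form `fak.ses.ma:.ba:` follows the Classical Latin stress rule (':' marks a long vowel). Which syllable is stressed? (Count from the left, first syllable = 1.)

3

Classical Latin: stress the penult if heavy (long vowel or closed), else the antepenult.
Weights: 2 ses H, 3 ma: H, 4 ba: H.
The penult (syllable 3, ma:) is heavy, so it takes stress.
Stress on syllable 3: fak.ses.ˈma:.ba:.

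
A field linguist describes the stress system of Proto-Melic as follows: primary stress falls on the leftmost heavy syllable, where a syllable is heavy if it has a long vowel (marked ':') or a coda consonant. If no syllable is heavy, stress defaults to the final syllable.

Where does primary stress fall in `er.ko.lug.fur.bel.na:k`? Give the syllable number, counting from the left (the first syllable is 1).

1

Weights: 1 er H, 2 ko L, 3 lug H, 4 fur H, 5 bel H, 6 na:k H.
Heavy syllables in the domain: 1, 3, 4, 5, 6. The leftmost is syllable 1 (er).
Primary stress: syllable 1 → ˈer.ko.lug.fur.bel.na:k.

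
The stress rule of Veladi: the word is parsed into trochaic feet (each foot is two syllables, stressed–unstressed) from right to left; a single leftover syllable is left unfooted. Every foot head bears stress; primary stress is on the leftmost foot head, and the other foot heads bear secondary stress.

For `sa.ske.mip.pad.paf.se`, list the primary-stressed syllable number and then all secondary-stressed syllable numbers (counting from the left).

primary 1, secondary 3, 5

Parse right to left into trochaic (ˈσσ) feet: (ˈsa.ske) (ˈmip.pad) (ˈpaf.se).
Foot heads (stressed positions): 1, 3, 5.
End Rule Leftmost: primary stress on the leftmost head = syllable 1.
Secondary stress on 3, 5: ˈsa.ske.ˌmip.pad.ˌpaf.se.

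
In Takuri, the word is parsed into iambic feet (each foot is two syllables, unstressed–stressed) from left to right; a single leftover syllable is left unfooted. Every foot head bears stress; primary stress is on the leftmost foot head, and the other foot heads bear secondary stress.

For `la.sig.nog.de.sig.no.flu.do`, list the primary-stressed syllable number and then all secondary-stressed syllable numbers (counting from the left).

Parse left to right into iambic (σˈσ) feet: (la.ˈsig) (nog.ˈde) (sig.ˈno) (flu.ˈdo).
Foot heads (stressed positions): 2, 4, 6, 8.
End Rule Leftmost: primary stress on the leftmost head = syllable 2.
Secondary stress on 4, 6, 8: la.ˈsig.nog.ˌde.sig.ˌno.flu.ˌdo.

primary 2, secondary 4, 6, 8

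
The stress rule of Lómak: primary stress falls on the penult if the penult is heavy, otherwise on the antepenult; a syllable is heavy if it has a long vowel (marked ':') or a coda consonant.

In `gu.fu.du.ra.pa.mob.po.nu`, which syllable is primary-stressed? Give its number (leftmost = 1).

Weights: 6 mob H, 7 po L, 8 nu L.
The penult (syllable 7, po) is light, so stress falls on the antepenult (syllable 6, mob).
Primary stress: syllable 6 → gu.fu.du.ra.pa.ˈmob.po.nu.

6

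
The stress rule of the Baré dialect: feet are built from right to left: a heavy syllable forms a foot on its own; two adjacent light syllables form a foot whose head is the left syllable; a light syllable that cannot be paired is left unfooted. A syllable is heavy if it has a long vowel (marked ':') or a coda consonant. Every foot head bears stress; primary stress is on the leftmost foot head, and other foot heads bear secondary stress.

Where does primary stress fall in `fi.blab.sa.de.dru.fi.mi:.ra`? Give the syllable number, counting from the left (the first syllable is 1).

2

Weights: 1 fi L, 2 blab H, 3 sa L, 4 de L, 5 dru L, 6 fi L, 7 mi: H, 8 ra L.
Parse right to left (heavy = foot alone; LL = one foot; stranded L unfooted): fi (ˈblab) (ˈsa.de) (ˈdru.fi) (ˈmi:) ra.
Foot heads: 2, 3, 5, 7.
Primary stress on the leftmost head = syllable 2.
Primary stress: syllable 2 → fi.ˈblab.sa.de.dru.fi.mi:.ra.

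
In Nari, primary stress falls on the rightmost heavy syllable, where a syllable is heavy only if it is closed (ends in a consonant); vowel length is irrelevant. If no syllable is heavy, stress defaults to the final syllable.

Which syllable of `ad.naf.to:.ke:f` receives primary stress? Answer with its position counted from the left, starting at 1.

Weights: 1 ad H, 2 naf H, 3 to: L, 4 ke:f H.
Heavy syllables in the domain: 1, 2, 4. The rightmost is syllable 4 (ke:f).
Primary stress: syllable 4 → ad.naf.to:.ˈke:f.

4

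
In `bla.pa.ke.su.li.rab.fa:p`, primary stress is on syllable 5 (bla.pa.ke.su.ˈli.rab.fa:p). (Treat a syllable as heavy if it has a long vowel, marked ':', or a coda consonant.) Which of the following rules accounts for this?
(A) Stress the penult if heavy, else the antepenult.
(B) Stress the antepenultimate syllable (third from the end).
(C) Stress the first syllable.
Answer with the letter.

B

Rule A → syllable 6 (observed: 5).
Rule B → syllable 5 ✓.
Rule C → syllable 1 (observed: 5).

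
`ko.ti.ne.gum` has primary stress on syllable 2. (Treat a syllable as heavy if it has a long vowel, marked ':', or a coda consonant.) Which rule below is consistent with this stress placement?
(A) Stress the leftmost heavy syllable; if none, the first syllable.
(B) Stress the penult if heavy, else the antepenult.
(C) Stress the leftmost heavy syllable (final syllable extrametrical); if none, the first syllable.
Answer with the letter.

Rule A → syllable 4 (observed: 2).
Rule B → syllable 2 ✓.
Rule C → syllable 1 (observed: 2).

B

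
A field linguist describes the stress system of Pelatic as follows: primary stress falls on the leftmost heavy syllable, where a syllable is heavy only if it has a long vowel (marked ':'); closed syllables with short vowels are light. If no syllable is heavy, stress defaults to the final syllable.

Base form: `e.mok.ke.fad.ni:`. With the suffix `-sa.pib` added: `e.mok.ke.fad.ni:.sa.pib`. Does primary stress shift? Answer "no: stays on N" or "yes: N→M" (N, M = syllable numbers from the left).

no: stays on 5

Base `e.mok.ke.fad.ni:` (5 syllables):
  Weights: 1 e L, 2 mok L, 3 ke L, 4 fad L, 5 ni: H.
  Heavy syllables in the domain: 5. The leftmost is syllable 5 (ni:).
  → primary stress on syllable 5.
Suffixed `e.mok.ke.fad.ni:.sa.pib` (7 syllables):
  Weights: 1 e L, 2 mok L, 3 ke L, 4 fad L, 5 ni: H, 6 sa L, 7 pib L.
  Heavy syllables in the domain: 5. The leftmost is syllable 5 (ni:).
  → primary stress on syllable 5.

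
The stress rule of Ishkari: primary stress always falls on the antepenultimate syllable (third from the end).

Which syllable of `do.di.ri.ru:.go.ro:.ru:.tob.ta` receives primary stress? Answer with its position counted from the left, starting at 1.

7

The word has 9 syllables; the antepenultimate syllable (third from the end) is syllable 7 (ru:).
Primary stress: syllable 7 → do.di.ri.ru:.go.ro:.ˈru:.tob.ta.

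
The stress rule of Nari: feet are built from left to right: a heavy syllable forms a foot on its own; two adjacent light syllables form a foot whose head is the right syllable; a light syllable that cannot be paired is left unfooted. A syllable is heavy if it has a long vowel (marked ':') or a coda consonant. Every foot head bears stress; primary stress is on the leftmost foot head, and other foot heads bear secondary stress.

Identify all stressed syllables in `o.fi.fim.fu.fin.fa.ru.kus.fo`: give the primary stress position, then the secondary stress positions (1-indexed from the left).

Weights: 1 o L, 2 fi L, 3 fim H, 4 fu L, 5 fin H, 6 fa L, 7 ru L, 8 kus H, 9 fo L.
Parse left to right (heavy = foot alone; LL = one foot; stranded L unfooted): (o.ˈfi) (ˈfim) fu (ˈfin) (fa.ˈru) (ˈkus) fo.
Foot heads: 2, 3, 5, 7, 8.
Primary stress on the leftmost head = syllable 2.
Secondary stress on 3, 5, 7, 8: o.ˈfi.ˌfim.fu.ˌfin.fa.ˌru.ˌkus.fo.

primary 2, secondary 3, 5, 7, 8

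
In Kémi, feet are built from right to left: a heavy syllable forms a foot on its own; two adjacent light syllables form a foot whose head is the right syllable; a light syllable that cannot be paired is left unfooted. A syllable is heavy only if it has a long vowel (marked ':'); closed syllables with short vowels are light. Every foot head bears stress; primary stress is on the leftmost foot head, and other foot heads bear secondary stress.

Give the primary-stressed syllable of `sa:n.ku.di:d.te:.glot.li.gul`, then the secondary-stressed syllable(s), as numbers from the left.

primary 1, secondary 3, 4, 7

Weights: 1 sa:n H, 2 ku L, 3 di:d H, 4 te: H, 5 glot L, 6 li L, 7 gul L.
Parse right to left (heavy = foot alone; LL = one foot; stranded L unfooted): (ˈsa:n) ku (ˈdi:d) (ˈte:) glot (li.ˈgul).
Foot heads: 1, 3, 4, 7.
Primary stress on the leftmost head = syllable 1.
Secondary stress on 3, 4, 7: ˈsa:n.ku.ˌdi:d.ˌte:.glot.li.ˌgul.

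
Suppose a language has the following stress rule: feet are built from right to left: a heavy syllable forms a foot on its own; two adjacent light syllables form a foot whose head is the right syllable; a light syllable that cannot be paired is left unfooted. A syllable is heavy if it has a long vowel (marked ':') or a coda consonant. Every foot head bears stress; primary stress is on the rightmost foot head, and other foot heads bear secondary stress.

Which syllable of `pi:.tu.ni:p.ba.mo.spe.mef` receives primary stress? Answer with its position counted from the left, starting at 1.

Weights: 1 pi: H, 2 tu L, 3 ni:p H, 4 ba L, 5 mo L, 6 spe L, 7 mef H.
Parse right to left (heavy = foot alone; LL = one foot; stranded L unfooted): (ˈpi:) tu (ˈni:p) ba (mo.ˈspe) (ˈmef).
Foot heads: 1, 3, 6, 7.
Primary stress on the rightmost head = syllable 7.
Primary stress: syllable 7 → pi:.tu.ni:p.ba.mo.spe.ˈmef.

7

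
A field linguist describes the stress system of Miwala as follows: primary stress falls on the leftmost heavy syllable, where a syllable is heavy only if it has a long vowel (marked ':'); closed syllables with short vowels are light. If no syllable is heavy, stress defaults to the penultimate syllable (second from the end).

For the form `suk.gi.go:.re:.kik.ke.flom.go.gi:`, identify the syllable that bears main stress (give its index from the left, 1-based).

3

Weights: 1 suk L, 2 gi L, 3 go: H, 4 re: H, 5 kik L, 6 ke L, 7 flom L, 8 go L, 9 gi: H.
Heavy syllables in the domain: 3, 4, 9. The leftmost is syllable 3 (go:).
Primary stress: syllable 3 → suk.gi.ˈgo:.re:.kik.ke.flom.go.gi:.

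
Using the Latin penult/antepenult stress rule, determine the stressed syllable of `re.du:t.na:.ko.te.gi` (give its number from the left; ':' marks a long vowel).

4

Classical Latin: stress the penult if heavy (long vowel or closed), else the antepenult.
Weights: 4 ko L, 5 te L, 6 gi L.
The penult (syllable 5, te) is light, so stress falls on the antepenult (syllable 4, ko).
Stress on syllable 4: re.du:t.na:.ˈko.te.gi.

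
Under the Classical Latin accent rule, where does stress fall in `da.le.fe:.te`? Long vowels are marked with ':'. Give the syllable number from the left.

Classical Latin: stress the penult if heavy (long vowel or closed), else the antepenult.
Weights: 2 le L, 3 fe: H, 4 te L.
The penult (syllable 3, fe:) is heavy, so it takes stress.
Stress on syllable 3: da.le.ˈfe:.te.

3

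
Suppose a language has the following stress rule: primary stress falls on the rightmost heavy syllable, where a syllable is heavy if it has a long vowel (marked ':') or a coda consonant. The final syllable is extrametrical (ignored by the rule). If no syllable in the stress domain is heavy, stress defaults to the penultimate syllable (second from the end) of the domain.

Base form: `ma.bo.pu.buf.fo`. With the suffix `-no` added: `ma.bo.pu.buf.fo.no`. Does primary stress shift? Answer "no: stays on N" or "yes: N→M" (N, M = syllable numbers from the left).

Base `ma.bo.pu.buf.fo` (5 syllables):
  The final syllable (5, fo) is extrametrical; the stress domain is syllables 1–4.
  Weights: 1 ma L, 2 bo L, 3 pu L, 4 buf H.
  Heavy syllables in the domain: 4. The rightmost is syllable 4 (buf).
  → primary stress on syllable 4.
Suffixed `ma.bo.pu.buf.fo.no` (6 syllables):
  The final syllable (6, no) is extrametrical; the stress domain is syllables 1–5.
  Weights: 1 ma L, 2 bo L, 3 pu L, 4 buf H, 5 fo L.
  Heavy syllables in the domain: 4. The rightmost is syllable 4 (buf).
  → primary stress on syllable 4.

no: stays on 4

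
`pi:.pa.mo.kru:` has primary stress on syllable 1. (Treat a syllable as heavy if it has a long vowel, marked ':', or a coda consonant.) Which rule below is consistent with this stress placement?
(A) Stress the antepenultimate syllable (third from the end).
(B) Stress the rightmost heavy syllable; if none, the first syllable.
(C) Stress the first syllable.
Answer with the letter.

Rule A → syllable 2 (observed: 1).
Rule B → syllable 4 (observed: 1).
Rule C → syllable 1 ✓.

C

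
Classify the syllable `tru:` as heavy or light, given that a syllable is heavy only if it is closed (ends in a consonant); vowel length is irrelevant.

`tru:`: long vowel, open (no coda). Open (no coda) → light.

light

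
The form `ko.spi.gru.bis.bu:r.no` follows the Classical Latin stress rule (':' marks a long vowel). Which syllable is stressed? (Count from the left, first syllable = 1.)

Classical Latin: stress the penult if heavy (long vowel or closed), else the antepenult.
Weights: 4 bis H, 5 bu:r H, 6 no L.
The penult (syllable 5, bu:r) is heavy, so it takes stress.
Stress on syllable 5: ko.spi.gru.bis.ˈbu:r.no.

5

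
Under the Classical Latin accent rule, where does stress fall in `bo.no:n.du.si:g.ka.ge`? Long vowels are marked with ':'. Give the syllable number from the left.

4

Classical Latin: stress the penult if heavy (long vowel or closed), else the antepenult.
Weights: 4 si:g H, 5 ka L, 6 ge L.
The penult (syllable 5, ka) is light, so stress falls on the antepenult (syllable 4, si:g).
Stress on syllable 4: bo.no:n.du.ˈsi:g.ka.ge.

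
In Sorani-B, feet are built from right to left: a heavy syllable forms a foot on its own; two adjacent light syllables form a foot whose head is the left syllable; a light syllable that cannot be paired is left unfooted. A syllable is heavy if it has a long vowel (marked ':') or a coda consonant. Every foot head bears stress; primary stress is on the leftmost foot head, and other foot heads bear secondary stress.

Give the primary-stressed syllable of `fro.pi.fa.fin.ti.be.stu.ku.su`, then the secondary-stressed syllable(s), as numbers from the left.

primary 2, secondary 4, 6, 8

Weights: 1 fro L, 2 pi L, 3 fa L, 4 fin H, 5 ti L, 6 be L, 7 stu L, 8 ku L, 9 su L.
Parse right to left (heavy = foot alone; LL = one foot; stranded L unfooted): fro (ˈpi.fa) (ˈfin) ti (ˈbe.stu) (ˈku.su).
Foot heads: 2, 4, 6, 8.
Primary stress on the leftmost head = syllable 2.
Secondary stress on 4, 6, 8: fro.ˈpi.fa.ˌfin.ti.ˌbe.stu.ˌku.su.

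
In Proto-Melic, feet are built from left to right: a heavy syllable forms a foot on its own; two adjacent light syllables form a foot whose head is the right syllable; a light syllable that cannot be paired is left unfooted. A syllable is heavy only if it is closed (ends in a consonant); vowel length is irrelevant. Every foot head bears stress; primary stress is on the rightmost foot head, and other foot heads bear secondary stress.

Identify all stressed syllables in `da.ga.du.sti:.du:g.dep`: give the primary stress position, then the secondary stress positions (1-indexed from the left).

primary 6, secondary 2, 4, 5

Weights: 1 da L, 2 ga L, 3 du L, 4 sti: L, 5 du:g H, 6 dep H.
Parse left to right (heavy = foot alone; LL = one foot; stranded L unfooted): (da.ˈga) (du.ˈsti:) (ˈdu:g) (ˈdep).
Foot heads: 2, 4, 5, 6.
Primary stress on the rightmost head = syllable 6.
Secondary stress on 2, 4, 5: da.ˌga.du.ˌsti:.ˌdu:g.ˈdep.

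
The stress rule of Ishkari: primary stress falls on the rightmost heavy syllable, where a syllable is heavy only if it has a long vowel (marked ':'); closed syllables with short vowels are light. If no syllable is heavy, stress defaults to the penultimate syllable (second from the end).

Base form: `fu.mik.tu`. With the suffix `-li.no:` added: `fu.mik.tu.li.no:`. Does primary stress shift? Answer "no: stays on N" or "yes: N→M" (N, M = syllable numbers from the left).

Base `fu.mik.tu` (3 syllables):
  Weights: 1 fu L, 2 mik L, 3 tu L.
  No heavy syllable in the domain; default to the penultimate syllable (second from the end) = syllable 2.
  → primary stress on syllable 2.
Suffixed `fu.mik.tu.li.no:` (5 syllables):
  Weights: 1 fu L, 2 mik L, 3 tu L, 4 li L, 5 no: H.
  Heavy syllables in the domain: 5. The rightmost is syllable 5 (no:).
  → primary stress on syllable 5.

yes: 2→5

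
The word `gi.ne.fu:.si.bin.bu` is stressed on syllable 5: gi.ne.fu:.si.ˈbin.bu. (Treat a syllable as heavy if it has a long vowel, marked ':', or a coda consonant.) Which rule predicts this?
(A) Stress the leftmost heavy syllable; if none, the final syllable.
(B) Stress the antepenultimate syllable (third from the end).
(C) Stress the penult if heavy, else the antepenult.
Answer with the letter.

Rule A → syllable 3 (observed: 5).
Rule B → syllable 4 (observed: 5).
Rule C → syllable 5 ✓.

C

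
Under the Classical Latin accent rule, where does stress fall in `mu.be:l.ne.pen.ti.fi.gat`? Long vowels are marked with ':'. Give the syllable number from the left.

Classical Latin: stress the penult if heavy (long vowel or closed), else the antepenult.
Weights: 5 ti L, 6 fi L, 7 gat H.
The penult (syllable 6, fi) is light, so stress falls on the antepenult (syllable 5, ti).
Stress on syllable 5: mu.be:l.ne.pen.ˈti.fi.gat.

5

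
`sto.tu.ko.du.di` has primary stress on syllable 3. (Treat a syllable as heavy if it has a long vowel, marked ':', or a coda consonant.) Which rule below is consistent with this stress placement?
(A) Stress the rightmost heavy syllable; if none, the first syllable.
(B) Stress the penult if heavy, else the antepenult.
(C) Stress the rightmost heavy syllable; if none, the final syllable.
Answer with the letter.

B

Rule A → syllable 1 (observed: 3).
Rule B → syllable 3 ✓.
Rule C → syllable 5 (observed: 3).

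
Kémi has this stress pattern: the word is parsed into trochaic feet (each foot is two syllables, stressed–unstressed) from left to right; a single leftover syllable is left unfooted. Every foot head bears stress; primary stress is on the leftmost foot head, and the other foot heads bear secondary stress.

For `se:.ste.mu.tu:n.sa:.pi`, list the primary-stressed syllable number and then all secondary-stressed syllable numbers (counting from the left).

Parse left to right into trochaic (ˈσσ) feet: (ˈse:.ste) (ˈmu.tu:n) (ˈsa:.pi).
Foot heads (stressed positions): 1, 3, 5.
End Rule Leftmost: primary stress on the leftmost head = syllable 1.
Secondary stress on 3, 5: ˈse:.ste.ˌmu.tu:n.ˌsa:.pi.

primary 1, secondary 3, 5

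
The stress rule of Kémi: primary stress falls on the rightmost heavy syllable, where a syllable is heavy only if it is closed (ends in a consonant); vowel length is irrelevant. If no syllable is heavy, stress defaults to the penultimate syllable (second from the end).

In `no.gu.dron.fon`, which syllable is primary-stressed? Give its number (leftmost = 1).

Weights: 1 no L, 2 gu L, 3 dron H, 4 fon H.
Heavy syllables in the domain: 3, 4. The rightmost is syllable 4 (fon).
Primary stress: syllable 4 → no.gu.dron.ˈfon.

4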